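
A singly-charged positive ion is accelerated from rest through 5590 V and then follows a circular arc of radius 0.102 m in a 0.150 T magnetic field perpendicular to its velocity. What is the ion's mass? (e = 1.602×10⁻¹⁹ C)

Combine |q|V = ½mv² and r = mv/(|q|B): eliminate v to get m = qB²r²/(2V).
m = (1.602×10⁻¹⁹)(0.150)²(0.102)²/(2·5590) ≈ 3.35×10⁻²⁷ kg.

m ≈ 3.35×10⁻²⁷ kg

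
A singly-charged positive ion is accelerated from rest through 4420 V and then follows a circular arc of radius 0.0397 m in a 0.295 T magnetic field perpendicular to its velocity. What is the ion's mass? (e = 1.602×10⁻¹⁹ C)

m ≈ 2.49×10⁻²⁷ kg

Combine |q|V = ½mv² and r = mv/(|q|B): eliminate v to get m = qB²r²/(2V).
m = (1.602×10⁻¹⁹)(0.295)²(0.0397)²/(2·4420) ≈ 2.49×10⁻²⁷ kg.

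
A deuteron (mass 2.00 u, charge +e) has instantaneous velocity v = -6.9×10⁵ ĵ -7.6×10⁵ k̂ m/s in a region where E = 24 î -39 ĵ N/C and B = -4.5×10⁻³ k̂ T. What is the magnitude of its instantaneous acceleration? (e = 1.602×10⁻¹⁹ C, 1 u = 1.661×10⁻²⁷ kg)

v×B = (3100, 0, 0) N/C.
E + v×B = (3130, -39.0, 0) N/C.
F = q(E + v×B) = (1.602×10⁻¹⁹ C)·(3130, -39.0, 0) = (5.01×10⁻¹⁶, -6.25×10⁻¹⁸, 0) N.
|a| = |F|/m = 5.013×10⁻¹⁶/3.322×10⁻²⁷ ≈ 1.51×10¹¹ m/s².

|a| ≈ 1.51×10¹¹ m/s²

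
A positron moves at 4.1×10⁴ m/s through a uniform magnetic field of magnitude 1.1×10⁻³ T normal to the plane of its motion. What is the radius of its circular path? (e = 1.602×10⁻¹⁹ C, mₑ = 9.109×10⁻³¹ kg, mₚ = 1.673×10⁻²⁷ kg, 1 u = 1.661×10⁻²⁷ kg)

The magnetic force provides the centripetal force: |q|vB = mv²/r.
r = mv/(|q|B) = (9.109×10⁻³¹)(4.1×10⁴)/((1.602×10⁻¹⁹)(1.1×10⁻³)) ≈ 2.1×10⁻⁴ m.

r ≈ 2.1×10⁻⁴ m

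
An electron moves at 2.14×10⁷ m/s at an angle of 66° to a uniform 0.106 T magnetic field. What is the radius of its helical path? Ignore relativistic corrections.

v⊥ = v sinθ = 2.14×10⁷·sin66° ≈ 1.955×10⁷ m/s.
r = m v⊥/(|q|B) = (9.109×10⁻³¹)(1.955×10⁷)/((1.602×10⁻¹⁹)(0.106)) ≈ 1.05×10⁻³ m.

r ≈ 1.05×10⁻³ m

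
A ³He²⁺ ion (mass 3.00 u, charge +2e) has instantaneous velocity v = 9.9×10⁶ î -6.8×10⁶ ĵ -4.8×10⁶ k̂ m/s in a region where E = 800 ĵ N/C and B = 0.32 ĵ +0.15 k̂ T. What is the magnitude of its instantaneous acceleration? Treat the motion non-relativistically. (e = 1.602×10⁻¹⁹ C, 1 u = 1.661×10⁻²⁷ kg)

|a| ≈ 2.27×10¹⁴ m/s²

v×B = (5.16×10⁵, -1.48×10⁶, 3.17×10⁶) N/C.
E + v×B = (5.16×10⁵, -1.48×10⁶, 3.17×10⁶) N/C.
F = q(E + v×B) = (3.204×10⁻¹⁹ C)·(5.16×10⁵, -1.48×10⁶, 3.17×10⁶) = (1.65×10⁻¹³, -4.76×10⁻¹³, 1.02×10⁻¹²) N.
|a| = |F|/m = 1.133×10⁻¹²/4.983×10⁻²⁷ ≈ 2.27×10¹⁴ m/s².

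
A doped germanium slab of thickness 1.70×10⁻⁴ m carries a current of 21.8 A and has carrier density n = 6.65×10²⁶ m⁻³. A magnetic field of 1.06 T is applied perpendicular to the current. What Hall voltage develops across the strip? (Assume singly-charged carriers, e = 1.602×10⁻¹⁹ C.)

V_H = IB/(n e t).
V_H = (21.8)(1.06)/((6.65×10²⁶)(1.602×10⁻¹⁹)(1.70×10⁻⁴)) ≈ 1.28×10⁻³ V.

V_H ≈ 1.28×10⁻³ V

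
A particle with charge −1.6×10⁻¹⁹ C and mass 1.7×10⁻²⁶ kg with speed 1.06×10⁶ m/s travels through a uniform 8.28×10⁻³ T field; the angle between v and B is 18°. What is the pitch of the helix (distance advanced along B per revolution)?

p ≈ 81.3 m

v∥ = v cosθ = 1.06×10⁶·cos18° ≈ 1.008×10⁶ m/s.
T = 2πm/(|q|B) = 2π(1.7×10⁻²⁶)/((1.6×10⁻¹⁹)(8.28×10⁻³)) ≈ 8.063×10⁻⁵ s.
pitch = v∥ T = (1.008×10⁶)(8.063×10⁻⁵) ≈ 81.3 m.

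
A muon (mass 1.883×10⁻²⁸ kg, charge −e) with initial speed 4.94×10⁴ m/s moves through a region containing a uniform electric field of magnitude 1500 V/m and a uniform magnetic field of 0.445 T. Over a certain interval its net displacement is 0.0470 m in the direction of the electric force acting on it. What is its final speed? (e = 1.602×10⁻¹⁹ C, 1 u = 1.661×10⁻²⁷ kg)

B does no work; ΔKE = |q|E d.
½mv_f² = ½mv₀² + |q|Ed = ½(1.883×10⁻²⁸)(4.94×10⁴)² + (1.602×10⁻¹⁹)(1500)(0.0470) ≈ 2.298×10⁻¹⁹ J + 1.129×10⁻¹⁷ J ≈ 1.152×10⁻¹⁷ J.
v_f = √(2·1.152×10⁻¹⁷/1.883×10⁻²⁸) ≈ 3.50×10⁵ m/s.

v_f ≈ 3.50×10⁵ m/s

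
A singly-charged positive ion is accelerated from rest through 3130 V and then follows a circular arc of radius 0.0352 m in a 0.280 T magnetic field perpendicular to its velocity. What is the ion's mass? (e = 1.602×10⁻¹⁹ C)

m ≈ 2.49×10⁻²⁷ kg

Combine |q|V = ½mv² and r = mv/(|q|B): eliminate v to get m = qB²r²/(2V).
m = (1.602×10⁻¹⁹)(0.280)²(0.0352)²/(2·3130) ≈ 2.49×10⁻²⁷ kg.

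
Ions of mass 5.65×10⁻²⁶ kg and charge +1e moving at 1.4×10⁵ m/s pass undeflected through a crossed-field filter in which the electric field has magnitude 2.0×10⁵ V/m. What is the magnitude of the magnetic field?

Balance of forces in the selector: qE = qvB ⇒ B = E/v.
B = 2.0×10⁵/1.4×10⁵ = 1.4 T.

B = 1.4 T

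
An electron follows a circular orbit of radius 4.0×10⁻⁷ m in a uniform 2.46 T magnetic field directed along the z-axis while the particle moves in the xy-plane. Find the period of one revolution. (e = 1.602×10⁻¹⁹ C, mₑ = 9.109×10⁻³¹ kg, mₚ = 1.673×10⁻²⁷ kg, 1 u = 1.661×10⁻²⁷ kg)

The cyclotron period depends only on m, q, B: T = 2πm/(|q|B).
T = 2π(9.109×10⁻³¹)/((1.602×10⁻¹⁹)(2.46)) ≈ 1.45×10⁻¹¹ s.

T ≈ 1.45×10⁻¹¹ s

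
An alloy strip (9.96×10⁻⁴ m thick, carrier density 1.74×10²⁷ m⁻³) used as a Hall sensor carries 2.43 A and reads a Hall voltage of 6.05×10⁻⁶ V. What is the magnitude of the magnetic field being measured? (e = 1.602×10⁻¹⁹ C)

B ≈ 0.691 T

From V_H = IB/(n e t), B = V_H n e t / I.
B = (6.05×10⁻⁶)(1.74×10²⁷)(1.602×10⁻¹⁹)(9.96×10⁻⁴)/2.43 ≈ 0.691 T.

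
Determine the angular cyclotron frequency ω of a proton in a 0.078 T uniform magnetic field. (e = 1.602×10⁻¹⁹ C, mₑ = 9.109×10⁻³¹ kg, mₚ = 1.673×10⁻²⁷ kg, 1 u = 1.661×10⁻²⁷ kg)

ω ≈ 7.5×10⁶ rad/s

ω = |q|B/m.
ω = (1.602×10⁻¹⁹)(0.078)/1.673×10⁻²⁷ ≈ 7.5×10⁶ rad/s.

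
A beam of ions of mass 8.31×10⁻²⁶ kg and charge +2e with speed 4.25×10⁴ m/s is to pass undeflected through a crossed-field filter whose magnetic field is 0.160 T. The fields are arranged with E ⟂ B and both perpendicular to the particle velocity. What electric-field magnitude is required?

E = 6800 V/m

For straight-line motion qE = qvB, so E = vB.
E = 4.25×10⁴ × 0.160 = 6800 V/m.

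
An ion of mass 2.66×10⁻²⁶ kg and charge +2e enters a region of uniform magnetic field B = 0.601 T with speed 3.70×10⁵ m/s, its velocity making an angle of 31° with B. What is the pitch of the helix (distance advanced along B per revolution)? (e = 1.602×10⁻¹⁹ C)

v∥ = v cosθ = 3.70×10⁵·cos31° ≈ 3.172×10⁵ m/s.
T = 2πm/(|q|B) = 2π(2.66×10⁻²⁶)/((3.204×10⁻¹⁹)(0.601)) ≈ 8.679×10⁻⁷ s.
pitch = v∥ T = (3.172×10⁵)(8.679×10⁻⁷) ≈ 0.275 m.

p ≈ 0.275 m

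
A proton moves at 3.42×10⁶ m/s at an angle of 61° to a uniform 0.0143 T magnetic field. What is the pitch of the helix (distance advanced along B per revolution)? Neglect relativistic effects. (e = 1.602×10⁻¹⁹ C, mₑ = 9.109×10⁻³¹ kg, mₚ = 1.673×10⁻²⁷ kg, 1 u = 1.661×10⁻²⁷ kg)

v∥ = v cosθ = 3.42×10⁶·cos61° ≈ 1.658×10⁶ m/s.
T = 2πm/(|q|B) = 2π(1.673×10⁻²⁷)/((1.602×10⁻¹⁹)(0.0143)) ≈ 4.589×10⁻⁶ s.
pitch = v∥ T = (1.658×10⁶)(4.589×10⁻⁶) ≈ 7.61 m.

p ≈ 7.61 m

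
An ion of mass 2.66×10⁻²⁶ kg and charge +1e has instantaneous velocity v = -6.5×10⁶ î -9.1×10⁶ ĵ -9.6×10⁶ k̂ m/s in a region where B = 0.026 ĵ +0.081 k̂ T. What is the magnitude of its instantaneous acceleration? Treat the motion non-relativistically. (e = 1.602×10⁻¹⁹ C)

v×B = (-4.88×10⁵, 5.26×10⁵, -1.69×10⁵) N/C.
F = q v×B = (1.602×10⁻¹⁹ C)·(-4.88×10⁵, 5.26×10⁵, -1.69×10⁵) = (-7.81×10⁻¹⁴, 8.43×10⁻¹⁴, -2.71×10⁻¹⁴) N.
|a| = |F|/m = 1.181×10⁻¹³/2.66×10⁻²⁶ ≈ 4.44×10¹² m/s².

|a| ≈ 4.44×10¹² m/s²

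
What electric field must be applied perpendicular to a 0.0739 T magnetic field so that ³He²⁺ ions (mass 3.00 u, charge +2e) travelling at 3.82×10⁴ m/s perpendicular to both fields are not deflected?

E = 2820 V/m

For straight-line motion qE = qvB, so E = vB.
E = 3.82×10⁴ × 0.0739 = 2820 V/m.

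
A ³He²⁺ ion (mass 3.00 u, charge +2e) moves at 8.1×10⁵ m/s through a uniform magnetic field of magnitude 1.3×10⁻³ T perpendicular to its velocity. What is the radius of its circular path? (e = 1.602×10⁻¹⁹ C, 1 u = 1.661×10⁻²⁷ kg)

The magnetic force provides the centripetal force: |q|vB = mv²/r.
r = mv/(|q|B) = (4.983×10⁻²⁷)(8.1×10⁵)/((3.204×10⁻¹⁹)(1.3×10⁻³)) ≈ 9.7 m.

r ≈ 9.7 m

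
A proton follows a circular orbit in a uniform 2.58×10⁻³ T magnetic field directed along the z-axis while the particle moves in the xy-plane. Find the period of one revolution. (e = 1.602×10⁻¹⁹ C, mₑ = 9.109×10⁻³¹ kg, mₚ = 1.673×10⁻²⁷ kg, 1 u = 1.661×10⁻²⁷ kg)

T ≈ 2.54×10⁻⁵ s

The cyclotron period depends only on m, q, B: T = 2πm/(|q|B).
T = 2π(1.673×10⁻²⁷)/((1.602×10⁻¹⁹)(2.58×10⁻³)) ≈ 2.54×10⁻⁵ s.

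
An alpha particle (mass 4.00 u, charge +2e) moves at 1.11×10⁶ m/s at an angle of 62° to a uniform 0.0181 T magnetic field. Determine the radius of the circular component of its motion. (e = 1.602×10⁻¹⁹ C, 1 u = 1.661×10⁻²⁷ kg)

v⊥ = v sinθ = 1.11×10⁶·sin62° ≈ 9.801×10⁵ m/s.
r = m v⊥/(|q|B) = (6.644×10⁻²⁷)(9.801×10⁵)/((3.204×10⁻¹⁹)(0.0181)) ≈ 1.12 m.

r ≈ 1.12 m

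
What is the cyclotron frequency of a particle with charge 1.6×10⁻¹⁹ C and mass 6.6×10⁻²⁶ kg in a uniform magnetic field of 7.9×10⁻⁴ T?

f = |q|B/(2πm).
f = (1.6×10⁻¹⁹)(7.9×10⁻⁴)/(2π·6.6×10⁻²⁶) ≈ 300 Hz.

f ≈ 300 Hz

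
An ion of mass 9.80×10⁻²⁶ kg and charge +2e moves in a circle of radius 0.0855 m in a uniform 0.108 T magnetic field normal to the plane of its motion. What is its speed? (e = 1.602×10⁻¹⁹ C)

v ≈ 3.02×10⁴ m/s

From |q|vB = mv²/r, v = |q|Br/m.
v = (3.204×10⁻¹⁹)(0.108)(0.0855)/9.80×10⁻²⁶ ≈ 3.02×10⁴ m/s.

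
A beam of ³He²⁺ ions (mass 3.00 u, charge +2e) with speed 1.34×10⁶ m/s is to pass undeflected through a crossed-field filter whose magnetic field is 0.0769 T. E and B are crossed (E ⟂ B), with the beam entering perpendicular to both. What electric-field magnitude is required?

E = 1.03×10⁵ V/m

For straight-line motion qE = qvB, so E = vB.
E = 1.34×10⁶ × 0.0769 = 1.03×10⁵ V/m.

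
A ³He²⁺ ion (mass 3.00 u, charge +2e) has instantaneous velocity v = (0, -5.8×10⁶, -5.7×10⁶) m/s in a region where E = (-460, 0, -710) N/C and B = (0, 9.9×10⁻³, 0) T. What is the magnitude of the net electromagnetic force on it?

|F| ≈ 1.79×10⁻¹⁴ N

v×B = (5.64×10⁴, 0, 0) N/C.
E + v×B = (5.60×10⁴, 0, -710) N/C.
F = q(E + v×B) = (3.204×10⁻¹⁹ C)·(5.60×10⁴, 0, -710) = (1.79×10⁻¹⁴, 0, -2.27×10⁻¹⁶) N.
|F| = 1.79×10⁻¹⁴ N.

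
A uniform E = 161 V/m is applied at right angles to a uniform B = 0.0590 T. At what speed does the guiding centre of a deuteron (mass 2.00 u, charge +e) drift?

The E×B drift speed is v_d = E/B.
v_d = 161/0.0590 = 2730 m/s.

v_d ≈ 2730 m/s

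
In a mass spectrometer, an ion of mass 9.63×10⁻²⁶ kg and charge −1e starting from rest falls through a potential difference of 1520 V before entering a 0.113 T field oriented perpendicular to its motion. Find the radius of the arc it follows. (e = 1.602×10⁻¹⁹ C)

Acceleration: |q|V = ½mv² ⇒ v = √(2|q|V/m) = √(2·1.602×10⁻¹⁹·1520/9.63×10⁻²⁶) ≈ 7.111×10⁴ m/s.
In the field: r = mv/(|q|B) = (9.63×10⁻²⁶)(7.111×10⁴)/((1.602×10⁻¹⁹)(0.113)) ≈ 0.378 m.

r ≈ 0.378 m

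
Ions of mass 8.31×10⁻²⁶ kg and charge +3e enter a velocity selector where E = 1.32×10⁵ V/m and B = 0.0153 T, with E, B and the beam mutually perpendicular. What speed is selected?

v = 8.63×10⁶ m/s

For undeflected motion the electric and magnetic forces balance: qE = qvB.
v = E/B = 1.32×10⁵/0.0153 = 8.63×10⁶ m/s.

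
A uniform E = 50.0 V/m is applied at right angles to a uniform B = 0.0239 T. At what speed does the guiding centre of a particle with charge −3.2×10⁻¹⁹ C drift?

The E×B drift speed is v_d = E/B.
v_d = 50.0/0.0239 = 2090 m/s.

v_d ≈ 2090 m/s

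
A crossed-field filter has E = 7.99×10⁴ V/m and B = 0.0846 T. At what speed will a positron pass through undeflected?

For undeflected motion the electric and magnetic forces balance: qE = qvB.
v = E/B = 7.99×10⁴/0.0846 = 9.44×10⁵ m/s.

v = 9.44×10⁵ m/s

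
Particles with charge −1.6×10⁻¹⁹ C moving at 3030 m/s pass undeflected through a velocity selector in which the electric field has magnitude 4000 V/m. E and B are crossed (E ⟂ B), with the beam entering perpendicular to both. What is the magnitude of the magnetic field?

Balance of forces in the selector: qE = qvB ⇒ B = E/v.
B = 4000/3030 = 1.32 T.

B = 1.32 T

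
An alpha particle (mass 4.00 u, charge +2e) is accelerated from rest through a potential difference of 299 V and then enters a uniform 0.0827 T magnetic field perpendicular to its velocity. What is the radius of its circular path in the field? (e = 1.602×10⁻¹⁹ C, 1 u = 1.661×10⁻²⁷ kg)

Acceleration: |q|V = ½mv² ⇒ v = √(2|q|V/m) = √(2·3.204×10⁻¹⁹·299/6.644×10⁻²⁷) ≈ 1.698×10⁵ m/s.
In the field: r = mv/(|q|B) = (6.644×10⁻²⁷)(1.698×10⁵)/((3.204×10⁻¹⁹)(0.0827)) ≈ 0.0426 m.

r ≈ 0.0426 m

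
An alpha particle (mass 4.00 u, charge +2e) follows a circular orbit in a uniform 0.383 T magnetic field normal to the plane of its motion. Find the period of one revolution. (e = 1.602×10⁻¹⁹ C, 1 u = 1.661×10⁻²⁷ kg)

The cyclotron period depends only on m, q, B: T = 2πm/(|q|B).
T = 2π(6.644×10⁻²⁷)/((3.204×10⁻¹⁹)(0.383)) ≈ 3.40×10⁻⁷ s.

T ≈ 3.40×10⁻⁷ s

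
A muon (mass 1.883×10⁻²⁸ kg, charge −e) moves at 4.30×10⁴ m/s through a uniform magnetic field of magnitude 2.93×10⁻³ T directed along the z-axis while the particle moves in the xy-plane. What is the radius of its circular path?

r ≈ 0.0172 m

The magnetic force provides the centripetal force: |q|vB = mv²/r.
r = mv/(|q|B) = (1.883×10⁻²⁸)(4.30×10⁴)/((1.602×10⁻¹⁹)(2.93×10⁻³)) ≈ 0.0172 m.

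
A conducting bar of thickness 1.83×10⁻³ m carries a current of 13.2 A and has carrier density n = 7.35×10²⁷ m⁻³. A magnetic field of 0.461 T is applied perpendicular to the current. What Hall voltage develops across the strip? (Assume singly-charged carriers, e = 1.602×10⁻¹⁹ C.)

V_H ≈ 2.82×10⁻⁶ V

V_H = IB/(n e t).
V_H = (13.2)(0.461)/((7.35×10²⁷)(1.602×10⁻¹⁹)(1.83×10⁻³)) ≈ 2.82×10⁻⁶ V.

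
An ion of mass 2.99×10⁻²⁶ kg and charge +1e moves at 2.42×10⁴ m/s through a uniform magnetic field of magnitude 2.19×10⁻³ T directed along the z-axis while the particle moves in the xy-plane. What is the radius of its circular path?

The magnetic force provides the centripetal force: |q|vB = mv²/r.
r = mv/(|q|B) = (2.99×10⁻²⁶)(2.42×10⁴)/((1.602×10⁻¹⁹)(2.19×10⁻³)) ≈ 2.06 m.

r ≈ 2.06 m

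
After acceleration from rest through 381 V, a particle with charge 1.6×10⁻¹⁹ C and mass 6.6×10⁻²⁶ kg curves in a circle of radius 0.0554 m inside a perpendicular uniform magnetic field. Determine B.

v = √(2|q|V/m) = √(2·1.6×10⁻¹⁹·381/6.6×10⁻²⁶) ≈ 4.298×10⁴ m/s.
B = mv/(|q|r) = (6.6×10⁻²⁶)(4.298×10⁴)/((1.6×10⁻¹⁹)(0.0554)) ≈ 0.320 T.

B ≈ 0.320 T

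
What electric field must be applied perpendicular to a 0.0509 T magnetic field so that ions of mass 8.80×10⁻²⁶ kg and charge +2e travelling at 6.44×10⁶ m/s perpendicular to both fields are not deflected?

For straight-line motion qE = qvB, so E = vB.
E = 6.44×10⁶ × 0.0509 = 3.28×10⁵ V/m.

E = 3.28×10⁵ V/m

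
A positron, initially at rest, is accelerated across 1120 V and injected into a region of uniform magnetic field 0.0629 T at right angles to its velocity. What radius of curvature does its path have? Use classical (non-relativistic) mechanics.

r ≈ 1.79×10⁻³ m

Acceleration: |q|V = ½mv² ⇒ v = √(2|q|V/m) = √(2·1.602×10⁻¹⁹·1120/9.109×10⁻³¹) ≈ 1.985×10⁷ m/s.
In the field: r = mv/(|q|B) = (9.109×10⁻³¹)(1.985×10⁷)/((1.602×10⁻¹⁹)(0.0629)) ≈ 1.79×10⁻³ m.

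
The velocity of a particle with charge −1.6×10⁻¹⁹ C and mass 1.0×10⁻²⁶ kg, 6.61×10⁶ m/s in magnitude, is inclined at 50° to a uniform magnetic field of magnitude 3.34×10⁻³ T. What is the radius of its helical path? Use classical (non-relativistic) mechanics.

r ≈ 94.8 m

v⊥ = v sinθ = 6.61×10⁶·sin50° ≈ 5.064×10⁶ m/s.
r = m v⊥/(|q|B) = (1.0×10⁻²⁶)(5.064×10⁶)/((1.6×10⁻¹⁹)(3.34×10⁻³)) ≈ 94.8 m.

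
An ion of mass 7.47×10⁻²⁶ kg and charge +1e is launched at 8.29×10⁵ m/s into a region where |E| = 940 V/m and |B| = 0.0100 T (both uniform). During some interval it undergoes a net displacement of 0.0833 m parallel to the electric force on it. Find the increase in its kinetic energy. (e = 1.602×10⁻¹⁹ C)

ΔKE ≈ 1.25×10⁻¹⁷ J

The magnetic force is always ⟂ v and does no work; only the electric force changes KE.
ΔKE = F_E · d = |q|E d = (1.602×10⁻¹⁹)(940)(0.0833) ≈ 1.25×10⁻¹⁷ J.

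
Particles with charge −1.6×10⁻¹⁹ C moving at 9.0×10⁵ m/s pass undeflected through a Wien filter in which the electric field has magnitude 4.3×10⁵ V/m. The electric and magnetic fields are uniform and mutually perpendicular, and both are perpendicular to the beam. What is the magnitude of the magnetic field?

B = 0.48 T

Balance of forces in the selector: qE = qvB ⇒ B = E/v.
B = 4.3×10⁵/9.0×10⁵ = 0.48 T.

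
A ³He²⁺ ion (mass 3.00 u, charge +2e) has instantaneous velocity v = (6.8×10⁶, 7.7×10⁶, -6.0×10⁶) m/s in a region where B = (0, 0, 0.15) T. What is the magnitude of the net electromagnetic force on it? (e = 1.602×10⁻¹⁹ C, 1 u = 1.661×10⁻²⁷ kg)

|F| ≈ 4.94×10⁻¹³ N

v×B = (1.16×10⁶, -1.02×10⁶, 0) N/C.
F = q v×B = (3.204×10⁻¹⁹ C)·(1.16×10⁶, -1.02×10⁶, 0) = (3.70×10⁻¹³, -3.27×10⁻¹³, 0) N.
|F| = 4.94×10⁻¹³ N.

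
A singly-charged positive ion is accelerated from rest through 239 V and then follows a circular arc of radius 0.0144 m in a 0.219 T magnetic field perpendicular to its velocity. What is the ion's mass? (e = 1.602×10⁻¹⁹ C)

m ≈ 3.33×10⁻²⁷ kg

Combine |q|V = ½mv² and r = mv/(|q|B): eliminate v to get m = qB²r²/(2V).
m = (1.602×10⁻¹⁹)(0.219)²(0.0144)²/(2·239) ≈ 3.33×10⁻²⁷ kg.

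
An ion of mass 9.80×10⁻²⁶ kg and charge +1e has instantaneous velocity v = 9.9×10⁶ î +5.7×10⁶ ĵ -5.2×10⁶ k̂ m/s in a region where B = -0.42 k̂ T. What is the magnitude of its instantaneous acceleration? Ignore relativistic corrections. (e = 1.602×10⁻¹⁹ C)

|a| ≈ 7.84×10¹² m/s²

v×B = (-2.39×10⁶, 4.16×10⁶, 0) N/C.
F = q v×B = (1.602×10⁻¹⁹ C)·(-2.39×10⁶, 4.16×10⁶, 0) = (-3.84×10⁻¹³, 6.66×10⁻¹³, 0) N.
|a| = |F|/m = 7.686×10⁻¹³/9.80×10⁻²⁶ ≈ 7.84×10¹² m/s².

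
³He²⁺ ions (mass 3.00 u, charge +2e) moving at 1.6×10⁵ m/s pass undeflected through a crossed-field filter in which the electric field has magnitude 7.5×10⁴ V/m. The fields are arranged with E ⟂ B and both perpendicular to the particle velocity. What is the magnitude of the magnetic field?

Balance of forces in the selector: qE = qvB ⇒ B = E/v.
B = 7.5×10⁴/1.6×10⁵ = 0.47 T.

B = 0.47 T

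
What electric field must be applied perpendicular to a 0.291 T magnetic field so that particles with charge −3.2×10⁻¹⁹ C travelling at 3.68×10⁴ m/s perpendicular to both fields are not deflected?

E = 1.07×10⁴ V/m

For straight-line motion qE = qvB, so E = vB.
E = 3.68×10⁴ × 0.291 = 1.07×10⁴ V/m.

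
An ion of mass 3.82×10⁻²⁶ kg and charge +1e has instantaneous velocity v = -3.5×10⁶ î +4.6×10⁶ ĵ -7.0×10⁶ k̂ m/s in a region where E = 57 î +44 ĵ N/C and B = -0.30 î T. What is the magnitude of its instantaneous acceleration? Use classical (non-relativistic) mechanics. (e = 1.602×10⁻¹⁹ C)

v×B = (0, 2.10×10⁶, 1.38×10⁶) N/C.
E + v×B = (57.0, 2.10×10⁶, 1.38×10⁶) N/C.
F = q(E + v×B) = (1.602×10⁻¹⁹ C)·(57.0, 2.10×10⁶, 1.38×10⁶) = (9.13×10⁻¹⁸, 3.36×10⁻¹³, 2.21×10⁻¹³) N.
|a| = |F|/m = 4.026×10⁻¹³/3.82×10⁻²⁶ ≈ 1.05×10¹³ m/s².

|a| ≈ 1.05×10¹³ m/s²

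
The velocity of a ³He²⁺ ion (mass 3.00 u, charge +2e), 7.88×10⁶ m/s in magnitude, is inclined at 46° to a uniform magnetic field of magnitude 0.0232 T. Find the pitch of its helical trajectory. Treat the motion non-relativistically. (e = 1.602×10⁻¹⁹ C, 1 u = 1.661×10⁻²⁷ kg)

p ≈ 23.1 m

v∥ = v cosθ = 7.88×10⁶·cos46° ≈ 5.474×10⁶ m/s.
T = 2πm/(|q|B) = 2π(4.983×10⁻²⁷)/((3.204×10⁻¹⁹)(0.0232)) ≈ 4.212×10⁻⁶ s.
pitch = v∥ T = (5.474×10⁶)(4.212×10⁻⁶) ≈ 23.1 m.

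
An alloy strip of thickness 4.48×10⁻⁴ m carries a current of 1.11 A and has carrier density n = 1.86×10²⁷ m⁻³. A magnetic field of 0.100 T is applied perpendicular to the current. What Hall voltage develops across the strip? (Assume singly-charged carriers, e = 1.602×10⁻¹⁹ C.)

V_H ≈ 8.32×10⁻⁷ V

V_H = IB/(n e t).
V_H = (1.11)(0.100)/((1.86×10²⁷)(1.602×10⁻¹⁹)(4.48×10⁻⁴)) ≈ 8.32×10⁻⁷ V.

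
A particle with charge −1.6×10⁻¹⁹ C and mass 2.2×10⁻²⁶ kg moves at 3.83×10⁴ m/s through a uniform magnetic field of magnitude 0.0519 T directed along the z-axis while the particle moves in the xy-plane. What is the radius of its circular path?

The magnetic force provides the centripetal force: |q|vB = mv²/r.
r = mv/(|q|B) = (2.2×10⁻²⁶)(3.83×10⁴)/((1.6×10⁻¹⁹)(0.0519)) ≈ 0.101 m.

r ≈ 0.101 m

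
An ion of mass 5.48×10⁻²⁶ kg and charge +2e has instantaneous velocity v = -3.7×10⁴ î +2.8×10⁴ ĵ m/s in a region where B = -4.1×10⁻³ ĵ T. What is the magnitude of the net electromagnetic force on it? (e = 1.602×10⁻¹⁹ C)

v×B = (0, 0, 152) N/C.
F = q v×B = (3.204×10⁻¹⁹ C)·(0, 0, 152) = (0, 0, 4.86×10⁻¹⁷) N.
|F| = 4.86×10⁻¹⁷ N.

|F| ≈ 4.86×10⁻¹⁷ N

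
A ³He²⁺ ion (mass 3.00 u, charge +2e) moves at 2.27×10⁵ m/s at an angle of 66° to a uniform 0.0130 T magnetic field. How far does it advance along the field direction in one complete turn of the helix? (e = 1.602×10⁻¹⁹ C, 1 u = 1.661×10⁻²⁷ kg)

v∥ = v cosθ = 2.27×10⁵·cos66° ≈ 9.233×10⁴ m/s.
T = 2πm/(|q|B) = 2π(4.983×10⁻²⁷)/((3.204×10⁻¹⁹)(0.0130)) ≈ 7.517×10⁻⁶ s.
pitch = v∥ T = (9.233×10⁴)(7.517×10⁻⁶) ≈ 0.694 m.

p ≈ 0.694 m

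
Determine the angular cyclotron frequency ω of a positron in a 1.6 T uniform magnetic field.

ω ≈ 2.8×10¹¹ rad/s

ω = |q|B/m.
ω = (1.602×10⁻¹⁹)(1.6)/9.109×10⁻³¹ ≈ 2.8×10¹¹ rad/s.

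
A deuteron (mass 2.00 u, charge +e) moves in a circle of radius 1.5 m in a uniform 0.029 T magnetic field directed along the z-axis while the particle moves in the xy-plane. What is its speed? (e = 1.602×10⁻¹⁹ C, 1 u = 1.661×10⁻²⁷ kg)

From |q|vB = mv²/r, v = |q|Br/m.
v = (1.602×10⁻¹⁹)(0.029)(1.5)/3.322×10⁻²⁷ ≈ 2.1×10⁶ m/s.

v ≈ 2.1×10⁶ m/s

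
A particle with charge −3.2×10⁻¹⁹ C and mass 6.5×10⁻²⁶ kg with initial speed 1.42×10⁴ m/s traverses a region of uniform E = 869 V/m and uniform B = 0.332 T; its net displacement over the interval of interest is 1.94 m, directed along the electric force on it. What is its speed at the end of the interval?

v_f ≈ 1.30×10⁵ m/s

B does no work; ΔKE = |q|E d.
½mv_f² = ½mv₀² + |q|Ed = ½(6.5×10⁻²⁶)(1.42×10⁴)² + (3.2×10⁻¹⁹)(869)(1.94) ≈ 6.553×10⁻¹⁸ J + 5.395×10⁻¹⁶ J ≈ 5.460×10⁻¹⁶ J.
v_f = √(2·5.460×10⁻¹⁶/6.5×10⁻²⁶) ≈ 1.30×10⁵ m/s.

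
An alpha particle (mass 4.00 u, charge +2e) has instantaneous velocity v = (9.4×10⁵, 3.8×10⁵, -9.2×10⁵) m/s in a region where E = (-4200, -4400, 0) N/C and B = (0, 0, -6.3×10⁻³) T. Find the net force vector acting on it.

v×B = (-2390, 5920, 0) N/C.
E + v×B = (-6590, 1520, 0) N/C.
F = q(E + v×B) = (3.204×10⁻¹⁹ C)·(-6590, 1520, 0) = (-2.11×10⁻¹⁵, 4.88×10⁻¹⁶, 0) N.

F ≈ (-2.11×10⁻¹⁵, 4.88×10⁻¹⁶, 0) N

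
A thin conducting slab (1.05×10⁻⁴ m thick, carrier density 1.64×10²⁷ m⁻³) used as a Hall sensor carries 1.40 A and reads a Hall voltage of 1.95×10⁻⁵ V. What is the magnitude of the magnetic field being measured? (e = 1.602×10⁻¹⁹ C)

From V_H = IB/(n e t), B = V_H n e t / I.
B = (1.95×10⁻⁵)(1.64×10²⁷)(1.602×10⁻¹⁹)(1.05×10⁻⁴)/1.40 ≈ 0.384 T.

B ≈ 0.384 T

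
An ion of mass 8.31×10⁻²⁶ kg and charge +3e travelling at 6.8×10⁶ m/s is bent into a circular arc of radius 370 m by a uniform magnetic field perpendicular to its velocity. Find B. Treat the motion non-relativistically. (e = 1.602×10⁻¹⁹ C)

B ≈ 3.2×10⁻³ T

From |q|vB = mv²/r, B = mv/(|q|r).
B = (8.31×10⁻²⁶)(6.8×10⁶)/((4.806×10⁻¹⁹)(370)) ≈ 3.2×10⁻³ T.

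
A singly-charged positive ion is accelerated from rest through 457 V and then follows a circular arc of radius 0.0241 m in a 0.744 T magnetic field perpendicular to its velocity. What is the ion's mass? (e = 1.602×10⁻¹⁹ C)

Combine |q|V = ½mv² and r = mv/(|q|B): eliminate v to get m = qB²r²/(2V).
m = (1.602×10⁻¹⁹)(0.744)²(0.0241)²/(2·457) ≈ 5.64×10⁻²⁶ kg.

m ≈ 5.64×10⁻²⁶ kg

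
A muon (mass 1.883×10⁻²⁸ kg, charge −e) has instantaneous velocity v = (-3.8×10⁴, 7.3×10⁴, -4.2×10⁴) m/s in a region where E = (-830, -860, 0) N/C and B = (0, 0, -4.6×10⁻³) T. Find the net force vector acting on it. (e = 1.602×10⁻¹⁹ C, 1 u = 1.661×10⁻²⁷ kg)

v×B = (-336, -175, 0) N/C.
E + v×B = (-1170, -1030, 0) N/C.
F = q(E + v×B) = (−1.602×10⁻¹⁹ C)·(-1170, -1030, 0) = (1.87×10⁻¹⁶, 1.66×10⁻¹⁶, 0) N.

F ≈ (1.87×10⁻¹⁶, 1.66×10⁻¹⁶, 0) N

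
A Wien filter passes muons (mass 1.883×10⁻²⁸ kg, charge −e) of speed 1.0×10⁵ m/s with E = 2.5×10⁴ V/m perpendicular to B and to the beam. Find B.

B = 0.25 T

Balance of forces in the selector: qE = qvB ⇒ B = E/v.
B = 2.5×10⁴/1.0×10⁵ = 0.25 T.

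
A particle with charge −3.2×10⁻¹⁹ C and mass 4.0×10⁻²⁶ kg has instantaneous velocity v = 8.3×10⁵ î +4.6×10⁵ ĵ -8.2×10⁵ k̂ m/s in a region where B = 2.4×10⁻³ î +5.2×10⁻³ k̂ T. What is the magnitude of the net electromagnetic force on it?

v×B = (2390, -6280, -1100) N/C.
F = q v×B = (−3.2×10⁻¹⁹ C)·(2390, -6280, -1100) = (-7.65×10⁻¹⁶, 2.01×10⁻¹⁵, 3.53×10⁻¹⁶) N.
|F| = 2.18×10⁻¹⁵ N.

|F| ≈ 2.18×10⁻¹⁵ N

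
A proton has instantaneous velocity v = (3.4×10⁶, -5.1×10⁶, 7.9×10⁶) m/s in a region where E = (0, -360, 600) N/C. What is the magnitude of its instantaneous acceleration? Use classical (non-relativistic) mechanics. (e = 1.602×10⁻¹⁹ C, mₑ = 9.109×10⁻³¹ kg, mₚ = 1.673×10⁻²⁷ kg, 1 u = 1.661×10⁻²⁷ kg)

|a| ≈ 6.70×10¹⁰ m/s²

Only an electric field acts, so F = qE = (1.602×10⁻¹⁹ C)·(0, -360, 600) = (0, -5.77×10⁻¹⁷, 9.61×10⁻¹⁷) N.
|a| = |F|/m = 1.121×10⁻¹⁶/1.673×10⁻²⁷ ≈ 6.70×10¹⁰ m/s².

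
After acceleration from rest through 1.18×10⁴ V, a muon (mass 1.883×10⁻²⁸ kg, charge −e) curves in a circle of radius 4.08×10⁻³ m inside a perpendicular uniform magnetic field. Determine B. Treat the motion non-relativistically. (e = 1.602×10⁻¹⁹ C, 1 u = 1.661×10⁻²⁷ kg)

B ≈ 1.29 T

v = √(2|q|V/m) = √(2·1.602×10⁻¹⁹·1.18×10⁴/1.883×10⁻²⁸) ≈ 4.481×10⁶ m/s.
B = mv/(|q|r) = (1.883×10⁻²⁸)(4.481×10⁶)/((1.602×10⁻¹⁹)(4.08×10⁻³)) ≈ 1.29 T.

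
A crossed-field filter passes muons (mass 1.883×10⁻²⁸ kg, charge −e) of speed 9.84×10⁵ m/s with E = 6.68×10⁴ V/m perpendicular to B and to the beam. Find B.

B = 0.0679 T

Balance of forces in the selector: qE = qvB ⇒ B = E/v.
B = 6.68×10⁴/9.84×10⁵ = 0.0679 T.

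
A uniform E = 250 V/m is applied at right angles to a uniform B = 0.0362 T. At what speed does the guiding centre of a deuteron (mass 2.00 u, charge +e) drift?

v_d ≈ 6910 m/s

The steady drift has the magnetic force balancing the electric force, so v_d = E/B.
v_d = 250/0.0362 = 6910 m/s.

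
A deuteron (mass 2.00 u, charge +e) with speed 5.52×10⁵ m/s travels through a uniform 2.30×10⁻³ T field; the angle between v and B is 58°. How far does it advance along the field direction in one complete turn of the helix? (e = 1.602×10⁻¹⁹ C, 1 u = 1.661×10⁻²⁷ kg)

v∥ = v cosθ = 5.52×10⁵·cos58° ≈ 2.925×10⁵ m/s.
T = 2πm/(|q|B) = 2π(3.322×10⁻²⁷)/((1.602×10⁻¹⁹)(2.30×10⁻³)) ≈ 5.665×10⁻⁵ s.
pitch = v∥ T = (2.925×10⁵)(5.665×10⁻⁵) ≈ 16.6 m.

p ≈ 16.6 m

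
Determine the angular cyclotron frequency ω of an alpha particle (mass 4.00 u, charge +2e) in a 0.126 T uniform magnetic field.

ω ≈ 6.08×10⁶ rad/s

ω = |q|B/m.
ω = (3.204×10⁻¹⁹)(0.126)/6.644×10⁻²⁷ ≈ 6.08×10⁶ rad/s.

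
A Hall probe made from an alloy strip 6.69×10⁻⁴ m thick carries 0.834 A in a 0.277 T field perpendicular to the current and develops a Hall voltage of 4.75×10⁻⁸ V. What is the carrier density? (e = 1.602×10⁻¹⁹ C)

From V_H = IB/(n e t), n = IB/(V_H e t).
n = (0.834)(0.277)/((4.75×10⁻⁸)(1.602×10⁻¹⁹)(6.69×10⁻⁴)) ≈ 4.54×10²⁸ m⁻³.

n ≈ 4.54×10²⁸ m⁻³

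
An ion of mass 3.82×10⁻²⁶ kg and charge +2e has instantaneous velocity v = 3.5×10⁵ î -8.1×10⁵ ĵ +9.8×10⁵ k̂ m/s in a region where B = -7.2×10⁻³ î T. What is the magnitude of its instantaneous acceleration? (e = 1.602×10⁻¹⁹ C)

v×B = (0, -7060, -5830) N/C.
F = q v×B = (3.204×10⁻¹⁹ C)·(0, -7060, -5830) = (0, -2.26×10⁻¹⁵, -1.87×10⁻¹⁵) N.
|a| = |F|/m = 2.933×10⁻¹⁵/3.82×10⁻²⁶ ≈ 7.68×10¹⁰ m/s².

|a| ≈ 7.68×10¹⁰ m/s²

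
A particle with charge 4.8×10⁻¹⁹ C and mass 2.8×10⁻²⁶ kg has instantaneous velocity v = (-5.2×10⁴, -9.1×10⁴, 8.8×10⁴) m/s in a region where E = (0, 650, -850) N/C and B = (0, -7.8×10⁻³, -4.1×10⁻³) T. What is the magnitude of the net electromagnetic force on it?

v×B = (1060, -213, 406) N/C.
E + v×B = (1060, 437, -444) N/C.
F = q(E + v×B) = (4.8×10⁻¹⁹ C)·(1060, 437, -444) = (5.09×10⁻¹⁶, 2.10×10⁻¹⁶, -2.13×10⁻¹⁶) N.
|F| = 5.90×10⁻¹⁶ N.

|F| ≈ 5.90×10⁻¹⁶ N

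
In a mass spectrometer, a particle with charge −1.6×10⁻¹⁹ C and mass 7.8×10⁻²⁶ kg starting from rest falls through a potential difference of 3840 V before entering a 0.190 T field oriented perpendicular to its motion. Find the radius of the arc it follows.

r ≈ 0.322 m

Acceleration: |q|V = ½mv² ⇒ v = √(2|q|V/m) = √(2·1.6×10⁻¹⁹·3840/7.8×10⁻²⁶) ≈ 1.255×10⁵ m/s.
In the field: r = mv/(|q|B) = (7.8×10⁻²⁶)(1.255×10⁵)/((1.6×10⁻¹⁹)(0.190)) ≈ 0.322 m.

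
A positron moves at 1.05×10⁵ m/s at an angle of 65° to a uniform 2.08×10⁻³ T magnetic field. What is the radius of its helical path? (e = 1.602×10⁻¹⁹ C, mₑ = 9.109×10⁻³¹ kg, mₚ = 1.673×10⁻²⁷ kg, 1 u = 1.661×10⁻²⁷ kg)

r ≈ 2.60×10⁻⁴ m

v⊥ = v sinθ = 1.05×10⁵·sin65° ≈ 9.516×10⁴ m/s.
r = m v⊥/(|q|B) = (9.109×10⁻³¹)(9.516×10⁴)/((1.602×10⁻¹⁹)(2.08×10⁻³)) ≈ 2.60×10⁻⁴ m.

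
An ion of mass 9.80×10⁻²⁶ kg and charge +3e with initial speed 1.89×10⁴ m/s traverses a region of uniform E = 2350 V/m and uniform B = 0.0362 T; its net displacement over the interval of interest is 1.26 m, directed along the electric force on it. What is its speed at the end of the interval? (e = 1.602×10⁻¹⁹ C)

B does no work; ΔKE = |q|E d.
½mv_f² = ½mv₀² + |q|Ed = ½(9.80×10⁻²⁶)(1.89×10⁴)² + (4.806×10⁻¹⁹)(2350)(1.26) ≈ 1.750×10⁻¹⁷ J + 1.423×10⁻¹⁵ J ≈ 1.441×10⁻¹⁵ J.
v_f = √(2·1.441×10⁻¹⁵/9.80×10⁻²⁶) ≈ 1.71×10⁵ m/s.

v_f ≈ 1.71×10⁵ m/s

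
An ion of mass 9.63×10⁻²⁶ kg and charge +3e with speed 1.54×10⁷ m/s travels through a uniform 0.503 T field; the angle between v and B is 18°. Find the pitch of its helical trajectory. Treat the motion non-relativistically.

p ≈ 36.7 m

v∥ = v cosθ = 1.54×10⁷·cos18° ≈ 1.465×10⁷ m/s.
T = 2πm/(|q|B) = 2π(9.63×10⁻²⁶)/((4.806×10⁻¹⁹)(0.503)) ≈ 2.503×10⁻⁶ s.
pitch = v∥ T = (1.465×10⁷)(2.503×10⁻⁶) ≈ 36.7 m.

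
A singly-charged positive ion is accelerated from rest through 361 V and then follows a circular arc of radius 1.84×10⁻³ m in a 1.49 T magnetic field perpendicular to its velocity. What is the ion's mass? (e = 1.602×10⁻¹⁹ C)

m ≈ 1.67×10⁻²⁷ kg

Combine |q|V = ½mv² and r = mv/(|q|B): eliminate v to get m = qB²r²/(2V).
m = (1.602×10⁻¹⁹)(1.49)²(1.84×10⁻³)²/(2·361) ≈ 1.67×10⁻²⁷ kg.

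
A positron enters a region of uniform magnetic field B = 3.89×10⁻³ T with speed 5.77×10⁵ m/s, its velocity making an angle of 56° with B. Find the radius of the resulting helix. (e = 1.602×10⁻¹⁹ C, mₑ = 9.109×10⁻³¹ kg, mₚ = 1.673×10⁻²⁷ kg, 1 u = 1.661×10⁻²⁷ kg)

r ≈ 6.99×10⁻⁴ m

v⊥ = v sinθ = 5.77×10⁵·sin56° ≈ 4.784×10⁵ m/s.
r = m v⊥/(|q|B) = (9.109×10⁻³¹)(4.784×10⁵)/((1.602×10⁻¹⁹)(3.89×10⁻³)) ≈ 6.99×10⁻⁴ m.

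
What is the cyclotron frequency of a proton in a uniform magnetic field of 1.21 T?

f = |q|B/(2πm).
f = (1.602×10⁻¹⁹)(1.21)/(2π·1.673×10⁻²⁷) ≈ 1.84×10⁷ Hz.

f ≈ 1.84×10⁷ Hz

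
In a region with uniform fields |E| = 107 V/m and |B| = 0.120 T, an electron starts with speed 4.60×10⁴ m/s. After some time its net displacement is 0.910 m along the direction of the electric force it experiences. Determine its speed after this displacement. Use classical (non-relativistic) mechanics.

v_f ≈ 5.85×10⁶ m/s

B does no work; ΔKE = |q|E d.
½mv_f² = ½mv₀² + |q|Ed = ½(9.109×10⁻³¹)(4.60×10⁴)² + (1.602×10⁻¹⁹)(107)(0.910) ≈ 9.637×10⁻²² J + 1.560×10⁻¹⁷ J ≈ 1.560×10⁻¹⁷ J.
v_f = √(2·1.560×10⁻¹⁷/9.109×10⁻³¹) ≈ 5.85×10⁶ m/s.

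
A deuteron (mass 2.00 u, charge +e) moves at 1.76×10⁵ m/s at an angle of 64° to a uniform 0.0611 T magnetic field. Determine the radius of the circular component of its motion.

v⊥ = v sinθ = 1.76×10⁵·sin64° ≈ 1.582×10⁵ m/s.
r = m v⊥/(|q|B) = (3.322×10⁻²⁷)(1.582×10⁵)/((1.602×10⁻¹⁹)(0.0611)) ≈ 0.0537 m.

r ≈ 0.0537 m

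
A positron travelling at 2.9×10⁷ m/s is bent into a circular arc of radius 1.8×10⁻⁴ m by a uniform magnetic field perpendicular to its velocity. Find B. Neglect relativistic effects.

From |q|vB = mv²/r, B = mv/(|q|r).
B = (9.109×10⁻³¹)(2.9×10⁷)/((1.602×10⁻¹⁹)(1.8×10⁻⁴)) ≈ 0.92 T.

B ≈ 0.92 T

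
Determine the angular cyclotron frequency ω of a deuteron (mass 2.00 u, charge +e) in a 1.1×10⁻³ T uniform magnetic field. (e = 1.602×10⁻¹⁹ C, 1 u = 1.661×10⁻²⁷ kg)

ω ≈ 5.3×10⁴ rad/s

ω = |q|B/m.
ω = (1.602×10⁻¹⁹)(1.1×10⁻³)/3.322×10⁻²⁷ ≈ 5.3×10⁴ rad/s.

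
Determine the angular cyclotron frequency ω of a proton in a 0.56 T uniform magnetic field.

ω = |q|B/m.
ω = (1.602×10⁻¹⁹)(0.56)/1.673×10⁻²⁷ ≈ 5.4×10⁷ rad/s.

ω ≈ 5.4×10⁷ rad/s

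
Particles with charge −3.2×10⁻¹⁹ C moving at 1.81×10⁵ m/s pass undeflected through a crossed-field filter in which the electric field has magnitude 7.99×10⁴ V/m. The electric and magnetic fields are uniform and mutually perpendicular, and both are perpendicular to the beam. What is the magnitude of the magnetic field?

B = 0.441 T

Balance of forces in the selector: qE = qvB ⇒ B = E/v.
B = 7.99×10⁴/1.81×10⁵ = 0.441 T.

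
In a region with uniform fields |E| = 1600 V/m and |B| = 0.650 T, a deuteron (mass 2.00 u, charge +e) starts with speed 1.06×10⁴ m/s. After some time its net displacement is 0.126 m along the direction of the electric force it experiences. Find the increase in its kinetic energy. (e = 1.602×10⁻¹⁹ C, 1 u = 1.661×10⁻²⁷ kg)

ΔKE ≈ 3.23×10⁻¹⁷ J

The magnetic force is always ⟂ v and does no work; only the electric force changes KE.
ΔKE = F_E · d = |q|E d = (1.602×10⁻¹⁹)(1600)(0.126) ≈ 3.23×10⁻¹⁷ J.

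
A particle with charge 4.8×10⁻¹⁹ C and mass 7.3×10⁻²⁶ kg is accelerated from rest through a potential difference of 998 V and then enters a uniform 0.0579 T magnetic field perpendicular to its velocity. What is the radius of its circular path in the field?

r ≈ 0.301 m

Acceleration: |q|V = ½mv² ⇒ v = √(2|q|V/m) = √(2·4.8×10⁻¹⁹·998/7.3×10⁻²⁶) ≈ 1.146×10⁵ m/s.
In the field: r = mv/(|q|B) = (7.3×10⁻²⁶)(1.146×10⁵)/((4.8×10⁻¹⁹)(0.0579)) ≈ 0.301 m.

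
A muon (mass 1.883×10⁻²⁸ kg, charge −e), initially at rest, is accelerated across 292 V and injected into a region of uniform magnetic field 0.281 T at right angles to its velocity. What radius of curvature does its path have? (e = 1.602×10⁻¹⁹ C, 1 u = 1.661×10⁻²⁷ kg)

Acceleration: |q|V = ½mv² ⇒ v = √(2|q|V/m) = √(2·1.602×10⁻¹⁹·292/1.883×10⁻²⁸) ≈ 7.049×10⁵ m/s.
In the field: r = mv/(|q|B) = (1.883×10⁻²⁸)(7.049×10⁵)/((1.602×10⁻¹⁹)(0.281)) ≈ 2.95×10⁻³ m.

r ≈ 2.95×10⁻³ m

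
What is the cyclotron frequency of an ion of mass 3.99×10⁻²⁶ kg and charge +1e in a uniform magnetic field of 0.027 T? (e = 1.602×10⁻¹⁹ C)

f ≈ 1.7×10⁴ Hz

f = |q|B/(2πm).
f = (1.602×10⁻¹⁹)(0.027)/(2π·3.99×10⁻²⁶) ≈ 1.7×10⁴ Hz.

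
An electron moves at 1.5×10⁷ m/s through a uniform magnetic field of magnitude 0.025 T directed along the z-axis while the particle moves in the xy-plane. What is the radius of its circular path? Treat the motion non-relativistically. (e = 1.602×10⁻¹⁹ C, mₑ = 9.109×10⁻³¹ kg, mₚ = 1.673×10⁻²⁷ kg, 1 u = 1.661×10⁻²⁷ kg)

The magnetic force provides the centripetal force: |q|vB = mv²/r.
r = mv/(|q|B) = (9.109×10⁻³¹)(1.5×10⁷)/((1.602×10⁻¹⁹)(0.025)) ≈ 3.4×10⁻³ m.

r ≈ 3.4×10⁻³ m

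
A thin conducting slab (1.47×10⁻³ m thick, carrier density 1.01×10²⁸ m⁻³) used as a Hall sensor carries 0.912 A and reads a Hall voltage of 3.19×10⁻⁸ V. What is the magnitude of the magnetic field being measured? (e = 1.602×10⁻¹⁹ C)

B ≈ 0.0832 T

From V_H = IB/(n e t), B = V_H n e t / I.
B = (3.19×10⁻⁸)(1.01×10²⁸)(1.602×10⁻¹⁹)(1.47×10⁻³)/0.912 ≈ 0.0832 T.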